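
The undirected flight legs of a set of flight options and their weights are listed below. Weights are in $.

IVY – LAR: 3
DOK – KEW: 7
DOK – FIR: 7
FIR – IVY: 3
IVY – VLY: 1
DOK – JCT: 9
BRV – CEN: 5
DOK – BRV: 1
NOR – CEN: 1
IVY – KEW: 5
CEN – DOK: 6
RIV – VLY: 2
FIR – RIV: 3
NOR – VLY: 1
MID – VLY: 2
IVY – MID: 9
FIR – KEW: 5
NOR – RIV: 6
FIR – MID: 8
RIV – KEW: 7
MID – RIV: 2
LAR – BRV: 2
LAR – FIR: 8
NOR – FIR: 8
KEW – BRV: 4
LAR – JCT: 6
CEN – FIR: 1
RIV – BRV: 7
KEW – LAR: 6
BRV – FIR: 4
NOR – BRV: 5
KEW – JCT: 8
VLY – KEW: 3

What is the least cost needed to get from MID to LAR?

Compare a few routes:
MID - VLY - IVY - LAR: 2+1+3 = 6
MID - RIV - FIR - IVY - LAR: 2+3+3+3 = 11
MID - RIV - VLY - IVY - LAR: 2+2+1+3 = 8
MID - VLY - NOR - BRV - LAR: 2+1+5+2 = 10
The minimum is $6 via MID - VLY - IVY - LAR.

$6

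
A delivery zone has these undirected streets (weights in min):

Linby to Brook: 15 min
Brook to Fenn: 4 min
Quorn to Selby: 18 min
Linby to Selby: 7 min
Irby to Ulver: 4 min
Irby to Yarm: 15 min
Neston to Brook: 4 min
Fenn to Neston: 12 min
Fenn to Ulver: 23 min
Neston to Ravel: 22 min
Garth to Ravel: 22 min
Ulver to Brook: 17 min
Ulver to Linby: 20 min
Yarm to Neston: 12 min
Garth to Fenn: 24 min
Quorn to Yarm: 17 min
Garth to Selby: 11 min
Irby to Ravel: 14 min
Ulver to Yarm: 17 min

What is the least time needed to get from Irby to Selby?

31 min

Running Dijkstra from Irby:
Irby: 0
Ulver: 4  (via Irby)
Ravel: 14  (via Irby)
Yarm: 15  (via Irby)
Brook: 21  (via Ulver)
Linby: 24  (via Ulver)
Fenn: 25  (via Brook)
Neston: 25  (via Brook)
Selby: 31  (via Linby)
Shortest route: Irby–Ulver–Linby–Selby = 31 min.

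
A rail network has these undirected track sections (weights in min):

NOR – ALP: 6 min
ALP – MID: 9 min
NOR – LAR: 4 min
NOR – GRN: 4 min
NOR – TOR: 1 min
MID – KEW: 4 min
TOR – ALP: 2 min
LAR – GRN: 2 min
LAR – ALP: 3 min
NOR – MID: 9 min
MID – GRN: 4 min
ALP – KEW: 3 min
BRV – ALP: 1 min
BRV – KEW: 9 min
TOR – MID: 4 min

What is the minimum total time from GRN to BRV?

6 min

Candidate routes:
GRN–LAR–ALP–BRV: 2+3+1 = 6
GRN–MID–TOR–ALP–BRV: 4+4+2+1 = 11
GRN–LAR–NOR–TOR–ALP–BRV: 2+4+1+2+1 = 10
GRN–NOR–TOR–ALP–BRV: 4+1+2+1 = 8
Cheapest is GRN–LAR–ALP–BRV at 6 min.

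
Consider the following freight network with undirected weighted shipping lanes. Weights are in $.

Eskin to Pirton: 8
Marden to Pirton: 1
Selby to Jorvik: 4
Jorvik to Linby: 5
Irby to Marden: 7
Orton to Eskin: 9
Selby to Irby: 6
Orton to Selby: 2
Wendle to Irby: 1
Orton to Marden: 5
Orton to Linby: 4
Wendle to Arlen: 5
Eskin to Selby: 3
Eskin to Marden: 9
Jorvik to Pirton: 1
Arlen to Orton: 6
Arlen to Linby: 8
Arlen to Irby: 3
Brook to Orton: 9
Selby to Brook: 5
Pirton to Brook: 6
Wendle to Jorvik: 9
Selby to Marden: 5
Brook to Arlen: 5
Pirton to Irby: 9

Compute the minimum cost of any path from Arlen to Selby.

$8

Shortest distances from Arlen:
Arlen: 0
Irby: 3  (via Arlen)
Wendle: 4  (via Irby)
Brook: 5  (via Arlen)
Orton: 6  (via Arlen)
Linby: 8  (via Arlen)
Selby: 8  (via Orton)
Shortest route: Arlen–Orton–Selby = $8.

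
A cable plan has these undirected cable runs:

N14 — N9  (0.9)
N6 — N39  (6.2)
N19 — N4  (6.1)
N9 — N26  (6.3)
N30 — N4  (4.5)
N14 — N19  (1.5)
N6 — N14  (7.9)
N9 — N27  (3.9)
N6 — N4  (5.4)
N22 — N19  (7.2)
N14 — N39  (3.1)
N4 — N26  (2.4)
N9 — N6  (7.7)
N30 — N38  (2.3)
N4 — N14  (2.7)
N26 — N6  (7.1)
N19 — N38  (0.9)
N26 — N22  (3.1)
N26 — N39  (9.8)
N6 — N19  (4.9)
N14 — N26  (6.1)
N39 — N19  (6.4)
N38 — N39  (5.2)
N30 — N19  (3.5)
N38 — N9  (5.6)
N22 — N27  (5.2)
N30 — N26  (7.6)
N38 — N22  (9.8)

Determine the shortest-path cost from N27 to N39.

Candidate routes:
N27 → N9 → N14 → N39: 3.9+0.9+3.1 = 7.9
N27 → N9 → N38 → N39: 3.9+5.6+5.2 = 14.7
N27 → N9 → N14 → N19 → N38 → N39: 3.9+0.9+1.5+0.9+5.2 = 12.4
N27 → N9 → N14 → N19 → N39: 3.9+0.9+1.5+6.4 = 12.7
Cheapest is N27 → N9 → N14 → N39 at 7.9.

7.9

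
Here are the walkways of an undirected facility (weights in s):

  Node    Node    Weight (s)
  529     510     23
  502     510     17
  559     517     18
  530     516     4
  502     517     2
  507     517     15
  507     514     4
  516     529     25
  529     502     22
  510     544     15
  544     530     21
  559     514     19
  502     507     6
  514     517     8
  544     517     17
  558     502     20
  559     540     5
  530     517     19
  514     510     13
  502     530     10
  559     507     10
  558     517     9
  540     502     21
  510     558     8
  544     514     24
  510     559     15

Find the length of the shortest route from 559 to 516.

30 s

Candidate routes:
559 - 507 - 502 - 530 - 516: 10+6+10+4 = 30
559 - 540 - 502 - 530 - 516: 5+21+10+4 = 40
559 - 507 - 514 - 517 - 502 - 530 - 516: 10+4+8+2+10+4 = 38
559 - 517 - 502 - 530 - 516: 18+2+10+4 = 34
The minimum is 30 s via 559 - 507 - 502 - 530 - 516.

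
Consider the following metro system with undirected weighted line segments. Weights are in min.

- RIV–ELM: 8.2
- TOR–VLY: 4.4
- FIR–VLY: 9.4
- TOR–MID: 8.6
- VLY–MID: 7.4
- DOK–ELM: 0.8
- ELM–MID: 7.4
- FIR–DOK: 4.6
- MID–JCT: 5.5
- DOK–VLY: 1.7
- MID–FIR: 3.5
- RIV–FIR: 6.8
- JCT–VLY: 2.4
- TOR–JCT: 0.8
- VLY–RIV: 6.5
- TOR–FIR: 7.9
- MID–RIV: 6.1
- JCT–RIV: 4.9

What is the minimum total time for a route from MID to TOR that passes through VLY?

Best MID to VLY: MID–VLY costing 7.4
Shortest VLY→TOR: VLY–JCT–TOR = 3.2
Total via VLY: 7.4 + 3.2 = 10.6 min.

10.6 min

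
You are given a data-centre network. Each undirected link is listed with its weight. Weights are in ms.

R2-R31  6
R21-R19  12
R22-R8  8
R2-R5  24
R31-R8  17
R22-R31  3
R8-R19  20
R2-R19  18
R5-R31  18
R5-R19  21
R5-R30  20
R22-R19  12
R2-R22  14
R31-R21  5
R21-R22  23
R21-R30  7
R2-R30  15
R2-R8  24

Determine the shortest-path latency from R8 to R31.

11 ms

Running Dijkstra from R8:
R8: 0
R22: 8  (via R8)
R31: 11  (via R22)
Shortest route: R8 → R22 → R31 = 11 ms.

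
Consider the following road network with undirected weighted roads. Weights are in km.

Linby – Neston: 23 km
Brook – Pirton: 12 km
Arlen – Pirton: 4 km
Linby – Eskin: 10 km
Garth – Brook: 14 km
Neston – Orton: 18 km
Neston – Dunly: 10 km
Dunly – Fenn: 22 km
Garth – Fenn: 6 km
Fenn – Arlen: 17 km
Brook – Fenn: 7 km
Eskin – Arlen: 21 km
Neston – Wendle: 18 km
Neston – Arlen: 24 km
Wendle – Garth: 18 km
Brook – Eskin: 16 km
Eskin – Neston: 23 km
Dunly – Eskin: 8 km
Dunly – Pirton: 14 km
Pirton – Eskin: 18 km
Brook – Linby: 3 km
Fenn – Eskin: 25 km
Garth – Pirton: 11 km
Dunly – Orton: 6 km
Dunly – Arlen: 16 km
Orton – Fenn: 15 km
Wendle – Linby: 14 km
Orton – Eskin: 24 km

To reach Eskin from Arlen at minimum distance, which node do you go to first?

Candidate routes:
Arlen → Dunly → Eskin: 16+8 = 24
Arlen → Eskin: 21 = 21
Arlen → Pirton → Dunly → Eskin: 4+14+8 = 26
Arlen → Pirton → Eskin: 4+18 = 22
Cheapest is Arlen → Eskin at 21 km.
So from Arlen the first move is to Eskin.

Eskin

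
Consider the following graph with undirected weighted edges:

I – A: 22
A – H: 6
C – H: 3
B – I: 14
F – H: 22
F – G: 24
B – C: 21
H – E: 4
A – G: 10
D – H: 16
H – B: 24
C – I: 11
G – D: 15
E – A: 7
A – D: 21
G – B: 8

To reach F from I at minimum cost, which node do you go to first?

C

Enumerating some paths:
I - B - G - F: 14+8+24 = 46
I - C - H - F: 11+3+22 = 36
I - A - H - F: 22+6+22 = 50
Cheapest is I - C - H - F at 36.
So from I the first move is to C.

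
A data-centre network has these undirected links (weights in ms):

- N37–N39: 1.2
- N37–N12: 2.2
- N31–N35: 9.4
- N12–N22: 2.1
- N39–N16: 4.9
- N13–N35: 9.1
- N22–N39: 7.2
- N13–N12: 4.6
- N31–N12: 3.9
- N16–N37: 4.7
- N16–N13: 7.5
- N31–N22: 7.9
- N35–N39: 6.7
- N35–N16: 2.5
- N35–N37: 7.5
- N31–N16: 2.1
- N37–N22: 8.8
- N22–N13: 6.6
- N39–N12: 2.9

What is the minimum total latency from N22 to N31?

6 ms

Shortest distances from N22:
N22: 0
N12: 2.1  (via N22)
N37: 4.3  (via N12)
N39: 5  (via N12)
N31: 6  (via N12)
Shortest route: N22–N12–N31 = 6 ms.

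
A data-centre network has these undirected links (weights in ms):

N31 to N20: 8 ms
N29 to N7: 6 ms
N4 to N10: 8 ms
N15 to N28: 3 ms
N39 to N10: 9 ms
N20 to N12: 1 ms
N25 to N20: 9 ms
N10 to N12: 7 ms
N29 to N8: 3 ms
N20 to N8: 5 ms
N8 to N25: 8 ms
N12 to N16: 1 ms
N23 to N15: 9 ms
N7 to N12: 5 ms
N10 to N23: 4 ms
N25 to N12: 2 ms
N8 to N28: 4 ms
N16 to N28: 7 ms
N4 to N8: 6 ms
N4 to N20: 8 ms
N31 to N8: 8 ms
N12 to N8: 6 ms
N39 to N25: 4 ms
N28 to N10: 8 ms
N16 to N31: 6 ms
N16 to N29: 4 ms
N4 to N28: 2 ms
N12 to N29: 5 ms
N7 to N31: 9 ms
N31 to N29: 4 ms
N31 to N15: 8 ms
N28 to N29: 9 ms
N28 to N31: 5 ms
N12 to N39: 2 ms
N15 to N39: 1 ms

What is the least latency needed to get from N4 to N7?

13 ms

Settle nodes by increasing distance from N4:
N4: 0
N28: 2  (via N4)
N15: 5  (via N28)
N8: 6  (via N4)
N39: 6  (via N15)
N31: 7  (via N28)
N10: 8  (via N4)
N12: 8  (via N39)
N20: 8  (via N4)
N29: 9  (via N8)
N16: 9  (via N28)
N25: 10  (via N39)
N23: 12  (via N10)
N7: 13  (via N12)
Shortest route: N4 → N28 → N15 → N39 → N12 → N7 = 13 ms.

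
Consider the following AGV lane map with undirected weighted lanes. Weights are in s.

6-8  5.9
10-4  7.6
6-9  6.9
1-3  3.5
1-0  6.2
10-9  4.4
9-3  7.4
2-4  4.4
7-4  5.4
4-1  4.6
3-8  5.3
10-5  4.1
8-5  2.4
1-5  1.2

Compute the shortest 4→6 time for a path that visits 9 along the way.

18.9 s

Shortest 4→9: 4 → 10 → 9 = 12
Shortest 9→6: 9 → 6 = 6.9
Total via 9: 12 + 6.9 = 18.9 s.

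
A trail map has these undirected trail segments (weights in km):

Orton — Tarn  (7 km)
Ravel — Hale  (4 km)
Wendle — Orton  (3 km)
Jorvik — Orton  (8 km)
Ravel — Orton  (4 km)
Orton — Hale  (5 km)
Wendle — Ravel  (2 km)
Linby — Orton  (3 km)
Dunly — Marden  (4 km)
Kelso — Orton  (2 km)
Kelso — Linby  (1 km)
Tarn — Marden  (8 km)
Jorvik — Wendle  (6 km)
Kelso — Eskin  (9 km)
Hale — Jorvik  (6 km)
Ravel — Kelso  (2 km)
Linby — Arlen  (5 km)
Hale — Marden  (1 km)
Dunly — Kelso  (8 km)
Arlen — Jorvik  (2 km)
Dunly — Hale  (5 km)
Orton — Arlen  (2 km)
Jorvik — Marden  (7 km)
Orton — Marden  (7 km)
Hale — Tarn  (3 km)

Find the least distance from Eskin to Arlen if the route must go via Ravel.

17 km

Best Eskin to Ravel: Eskin → Kelso → Ravel costing 11
Shortest Ravel→Arlen: Ravel → Orton → Arlen = 6
Total via Ravel: 11 + 6 = 17 km.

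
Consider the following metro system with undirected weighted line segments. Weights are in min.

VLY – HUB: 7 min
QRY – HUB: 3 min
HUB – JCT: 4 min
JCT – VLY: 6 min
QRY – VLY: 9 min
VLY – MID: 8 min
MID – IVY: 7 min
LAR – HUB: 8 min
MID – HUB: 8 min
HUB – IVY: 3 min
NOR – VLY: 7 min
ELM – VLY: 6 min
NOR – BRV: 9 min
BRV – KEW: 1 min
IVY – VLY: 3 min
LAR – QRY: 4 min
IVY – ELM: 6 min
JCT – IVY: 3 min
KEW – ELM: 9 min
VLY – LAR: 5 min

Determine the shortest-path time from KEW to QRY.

Settle nodes by increasing distance from KEW:
KEW: 0
BRV: 1  (via KEW)
ELM: 9  (via KEW)
NOR: 10  (via BRV)
VLY: 15  (via ELM)
IVY: 15  (via ELM)
HUB: 18  (via IVY)
JCT: 18  (via IVY)
LAR: 20  (via VLY)
QRY: 21  (via HUB)
Shortest route: KEW → ELM → IVY → HUB → QRY = 21 min.

21 min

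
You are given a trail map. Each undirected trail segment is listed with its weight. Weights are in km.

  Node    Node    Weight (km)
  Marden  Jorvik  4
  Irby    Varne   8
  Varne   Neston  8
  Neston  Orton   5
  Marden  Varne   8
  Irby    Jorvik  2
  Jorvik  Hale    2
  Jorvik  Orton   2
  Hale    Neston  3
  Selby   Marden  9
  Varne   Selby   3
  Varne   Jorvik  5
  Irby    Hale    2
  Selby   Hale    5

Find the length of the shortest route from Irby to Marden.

Compare a few routes:
Irby - Hale - Jorvik - Marden: 2+2+4 = 8
Irby - Jorvik - Varne - Marden: 2+5+8 = 15
Irby - Jorvik - Marden: 2+4 = 6
The minimum is 6 km via Irby - Jorvik - Marden.

6 km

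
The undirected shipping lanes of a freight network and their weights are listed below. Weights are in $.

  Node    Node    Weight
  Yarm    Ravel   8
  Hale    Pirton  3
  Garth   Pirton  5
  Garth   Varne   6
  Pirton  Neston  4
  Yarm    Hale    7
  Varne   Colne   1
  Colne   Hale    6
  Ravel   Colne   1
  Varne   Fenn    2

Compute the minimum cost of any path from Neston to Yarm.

$14

Compare a few routes:
Neston → Pirton → Garth → Varne → Colne → Ravel → Yarm: 4+5+6+1+1+8 = 25
Neston → Pirton → Hale → Yarm: 4+3+7 = 14
Neston → Pirton → Hale → Colne → Ravel → Yarm: 4+3+6+1+8 = 22
The minimum is $14 via Neston → Pirton → Hale → Yarm.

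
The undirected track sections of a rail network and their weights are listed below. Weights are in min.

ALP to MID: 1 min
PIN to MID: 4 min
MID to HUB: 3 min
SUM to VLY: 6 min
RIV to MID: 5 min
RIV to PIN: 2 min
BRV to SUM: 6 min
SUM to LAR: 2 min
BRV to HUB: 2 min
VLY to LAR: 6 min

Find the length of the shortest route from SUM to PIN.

Candidate routes:
SUM–BRV–HUB–MID–PIN: 6+2+3+4 = 15
SUM–BRV–HUB–MID–RIV–PIN: 6+2+3+5+2 = 18
The minimum is 15 min via SUM–BRV–HUB–MID–PIN.

15 min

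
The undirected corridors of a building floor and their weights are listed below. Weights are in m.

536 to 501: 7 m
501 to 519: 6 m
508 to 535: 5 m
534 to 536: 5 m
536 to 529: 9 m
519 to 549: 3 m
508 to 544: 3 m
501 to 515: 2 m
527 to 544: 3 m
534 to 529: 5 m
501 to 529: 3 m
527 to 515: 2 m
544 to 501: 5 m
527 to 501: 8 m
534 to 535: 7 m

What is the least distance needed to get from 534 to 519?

Settle nodes by increasing distance from 534:
534: 0
536: 5  (via 534)
529: 5  (via 534)
535: 7  (via 534)
501: 8  (via 529)
515: 10  (via 501)
527: 12  (via 515)
508: 12  (via 535)
544: 13  (via 501)
519: 14  (via 501)
Shortest route: 534 → 529 → 501 → 519 = 14 m.

14 m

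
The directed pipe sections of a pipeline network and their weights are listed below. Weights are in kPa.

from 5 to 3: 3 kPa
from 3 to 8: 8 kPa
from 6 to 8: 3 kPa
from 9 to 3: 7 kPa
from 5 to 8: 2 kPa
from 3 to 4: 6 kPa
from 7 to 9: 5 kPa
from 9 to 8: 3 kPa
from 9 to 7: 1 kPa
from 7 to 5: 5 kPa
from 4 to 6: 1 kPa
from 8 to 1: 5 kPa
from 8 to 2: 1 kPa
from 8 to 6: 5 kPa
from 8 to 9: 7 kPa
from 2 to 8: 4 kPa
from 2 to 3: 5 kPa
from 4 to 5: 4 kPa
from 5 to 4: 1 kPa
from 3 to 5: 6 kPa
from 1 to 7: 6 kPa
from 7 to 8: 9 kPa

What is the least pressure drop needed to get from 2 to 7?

Shortest distances from 2:
2: 0
8: 4  (via 2)
3: 5  (via 2)
1: 9  (via 8)
6: 9  (via 8)
4: 11  (via 3)
5: 11  (via 3)
9: 11  (via 8)
7: 12  (via 9)
Shortest route: 2–8–9–7 = 12 kPa.

12 kPa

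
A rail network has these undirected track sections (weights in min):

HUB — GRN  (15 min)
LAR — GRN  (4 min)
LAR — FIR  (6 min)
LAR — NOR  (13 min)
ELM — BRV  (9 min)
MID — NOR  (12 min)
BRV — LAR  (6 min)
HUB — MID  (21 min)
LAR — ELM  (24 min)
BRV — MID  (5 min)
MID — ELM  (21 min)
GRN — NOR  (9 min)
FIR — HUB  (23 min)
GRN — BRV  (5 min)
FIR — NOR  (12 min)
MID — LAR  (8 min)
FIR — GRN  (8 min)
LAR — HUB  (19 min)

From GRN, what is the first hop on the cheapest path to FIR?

FIR

Enumerating some paths:
GRN → LAR → FIR: 4+6 = 10
GRN → FIR: 8 = 8
The minimum is 8 min via GRN → FIR.
So from GRN the first move is to FIR.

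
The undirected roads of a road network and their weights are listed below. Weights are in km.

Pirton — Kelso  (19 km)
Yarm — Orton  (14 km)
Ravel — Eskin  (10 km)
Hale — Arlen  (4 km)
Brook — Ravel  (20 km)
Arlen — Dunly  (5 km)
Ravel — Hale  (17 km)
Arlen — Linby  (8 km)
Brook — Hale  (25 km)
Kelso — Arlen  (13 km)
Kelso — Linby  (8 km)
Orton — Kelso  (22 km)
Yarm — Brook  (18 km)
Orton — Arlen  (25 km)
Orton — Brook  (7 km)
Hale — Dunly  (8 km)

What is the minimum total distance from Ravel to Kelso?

Enumerating some paths:
Ravel - Hale - Arlen - Kelso: 17+4+13 = 34
Ravel - Hale - Arlen - Linby - Kelso: 17+4+8+8 = 37
Cheapest is Ravel - Hale - Arlen - Kelso at 34 km.

34 km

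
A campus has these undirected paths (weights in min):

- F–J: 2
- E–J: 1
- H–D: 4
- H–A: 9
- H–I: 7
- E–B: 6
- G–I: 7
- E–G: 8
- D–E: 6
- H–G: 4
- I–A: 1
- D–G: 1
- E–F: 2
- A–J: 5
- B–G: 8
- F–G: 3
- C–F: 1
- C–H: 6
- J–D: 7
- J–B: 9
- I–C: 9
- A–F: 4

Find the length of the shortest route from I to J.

6 min

Running Dijkstra from I:
I: 0
A: 1  (via I)
F: 5  (via A)
C: 6  (via F)
J: 6  (via A)
Shortest route: I → A → J = 6 min.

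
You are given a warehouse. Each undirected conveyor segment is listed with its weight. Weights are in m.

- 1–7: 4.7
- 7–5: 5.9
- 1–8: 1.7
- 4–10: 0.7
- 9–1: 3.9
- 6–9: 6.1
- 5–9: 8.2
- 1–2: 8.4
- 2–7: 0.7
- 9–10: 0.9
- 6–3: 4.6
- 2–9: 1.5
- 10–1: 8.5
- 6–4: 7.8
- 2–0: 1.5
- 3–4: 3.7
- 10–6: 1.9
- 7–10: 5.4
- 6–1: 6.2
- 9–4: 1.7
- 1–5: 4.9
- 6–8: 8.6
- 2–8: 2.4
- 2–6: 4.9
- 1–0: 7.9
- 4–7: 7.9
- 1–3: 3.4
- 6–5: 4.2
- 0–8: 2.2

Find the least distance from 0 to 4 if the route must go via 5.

Shortest 0→5: 0–2–7–5 = 8.1
Best 5 to 4: 5–6–10–4 costing 6.8
Total via 5: 8.1 + 6.8 = 14.9 m.

14.9 m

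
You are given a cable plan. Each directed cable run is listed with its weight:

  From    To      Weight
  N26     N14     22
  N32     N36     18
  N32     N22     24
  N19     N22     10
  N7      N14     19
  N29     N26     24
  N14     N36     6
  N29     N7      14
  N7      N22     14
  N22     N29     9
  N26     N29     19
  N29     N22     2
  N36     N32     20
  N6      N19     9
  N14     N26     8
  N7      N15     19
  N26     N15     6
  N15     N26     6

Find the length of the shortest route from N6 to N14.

Candidate routes:
N6 - N19 - N22 - N29 - N7 - N14: 9+10+9+14+19 = 61
N6 - N19 - N22 - N29 - N26 - N14: 9+10+9+24+22 = 74
The minimum is 61 via N6 - N19 - N22 - N29 - N7 - N14.

61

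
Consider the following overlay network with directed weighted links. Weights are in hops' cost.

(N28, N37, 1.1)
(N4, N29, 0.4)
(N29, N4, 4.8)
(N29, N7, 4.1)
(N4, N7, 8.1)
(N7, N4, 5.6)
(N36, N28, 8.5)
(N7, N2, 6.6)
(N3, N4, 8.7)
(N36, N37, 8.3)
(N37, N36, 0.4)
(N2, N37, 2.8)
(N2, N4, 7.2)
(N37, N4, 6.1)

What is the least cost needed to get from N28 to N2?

Compare a few routes:
N28–N37–N4–N7–N2: 1.1+6.1+8.1+6.6 = 21.9
N28–N37–N4–N29–N7–N2: 1.1+6.1+0.4+4.1+6.6 = 18.3
Cheapest is N28–N37–N4–N29–N7–N2 at 18.3 hops' cost.

18.3 hops' cost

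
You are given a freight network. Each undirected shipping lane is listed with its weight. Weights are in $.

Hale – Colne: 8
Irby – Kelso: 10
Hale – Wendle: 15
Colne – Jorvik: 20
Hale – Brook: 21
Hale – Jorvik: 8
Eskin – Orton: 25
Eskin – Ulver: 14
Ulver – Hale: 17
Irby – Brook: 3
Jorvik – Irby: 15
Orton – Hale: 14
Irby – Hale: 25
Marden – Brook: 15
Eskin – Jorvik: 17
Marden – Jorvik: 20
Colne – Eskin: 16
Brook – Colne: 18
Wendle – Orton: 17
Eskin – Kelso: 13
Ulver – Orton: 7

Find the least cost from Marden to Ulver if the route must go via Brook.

$53

Best Marden to Brook: Marden → Brook costing 15
Shortest Brook→Ulver: Brook → Hale → Ulver = 38
Total via Brook: 15 + 38 = $53.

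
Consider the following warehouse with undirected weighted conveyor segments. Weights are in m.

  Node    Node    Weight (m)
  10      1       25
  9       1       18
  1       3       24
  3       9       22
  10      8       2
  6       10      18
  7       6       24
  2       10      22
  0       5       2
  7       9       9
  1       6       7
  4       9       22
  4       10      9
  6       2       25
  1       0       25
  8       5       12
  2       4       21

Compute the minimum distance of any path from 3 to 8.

Compare a few routes:
3–9–4–10–8: 22+22+9+2 = 55
3–1–10–8: 24+25+2 = 51
3–1–0–5–8: 24+25+2+12 = 63
Cheapest is 3–1–10–8 at 51 m.

51 m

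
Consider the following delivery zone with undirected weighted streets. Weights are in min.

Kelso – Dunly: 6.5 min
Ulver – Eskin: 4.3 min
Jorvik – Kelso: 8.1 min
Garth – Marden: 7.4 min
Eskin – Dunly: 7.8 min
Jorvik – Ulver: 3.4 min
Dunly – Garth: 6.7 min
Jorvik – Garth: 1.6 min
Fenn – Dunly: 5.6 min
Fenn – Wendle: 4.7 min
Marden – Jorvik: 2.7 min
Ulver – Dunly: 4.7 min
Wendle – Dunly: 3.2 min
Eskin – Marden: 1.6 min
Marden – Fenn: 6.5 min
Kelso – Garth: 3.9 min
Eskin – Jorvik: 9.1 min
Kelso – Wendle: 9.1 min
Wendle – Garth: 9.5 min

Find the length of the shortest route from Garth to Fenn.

10.8 min

Candidate routes:
Garth → Marden → Fenn: 7.4+6.5 = 13.9
Garth → Jorvik → Marden → Fenn: 1.6+2.7+6.5 = 10.8
Garth → Dunly → Fenn: 6.7+5.6 = 12.3
Garth → Wendle → Fenn: 9.5+4.7 = 14.2
Cheapest is Garth → Jorvik → Marden → Fenn at 10.8 min.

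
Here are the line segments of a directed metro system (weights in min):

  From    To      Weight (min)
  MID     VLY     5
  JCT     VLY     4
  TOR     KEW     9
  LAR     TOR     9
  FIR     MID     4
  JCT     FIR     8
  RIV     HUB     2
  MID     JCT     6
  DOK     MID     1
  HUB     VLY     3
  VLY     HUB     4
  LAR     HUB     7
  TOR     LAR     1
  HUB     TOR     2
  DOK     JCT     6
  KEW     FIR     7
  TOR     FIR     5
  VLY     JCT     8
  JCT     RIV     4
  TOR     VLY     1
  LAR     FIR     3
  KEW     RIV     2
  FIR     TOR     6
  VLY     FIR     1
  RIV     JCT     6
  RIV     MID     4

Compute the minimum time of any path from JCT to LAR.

9 min

Shortest distances from JCT:
JCT: 0
VLY: 4  (via JCT)
RIV: 4  (via JCT)
FIR: 5  (via VLY)
HUB: 6  (via RIV)
MID: 8  (via RIV)
TOR: 8  (via HUB)
LAR: 9  (via TOR)
Shortest route: JCT–RIV–HUB–TOR–LAR = 9 min.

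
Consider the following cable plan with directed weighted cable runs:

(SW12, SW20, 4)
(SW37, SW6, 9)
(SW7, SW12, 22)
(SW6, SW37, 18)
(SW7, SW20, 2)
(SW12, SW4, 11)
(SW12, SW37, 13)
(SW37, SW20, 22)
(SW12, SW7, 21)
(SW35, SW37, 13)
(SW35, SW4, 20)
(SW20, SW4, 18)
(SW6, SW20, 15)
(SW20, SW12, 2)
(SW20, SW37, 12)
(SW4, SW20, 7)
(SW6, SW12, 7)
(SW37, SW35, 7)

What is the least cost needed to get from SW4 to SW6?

28

Candidate routes:
SW4–SW20–SW12–SW37–SW6: 7+2+13+9 = 31
SW4–SW20–SW37–SW6: 7+12+9 = 28
Cheapest is SW4–SW20–SW37–SW6 at 28.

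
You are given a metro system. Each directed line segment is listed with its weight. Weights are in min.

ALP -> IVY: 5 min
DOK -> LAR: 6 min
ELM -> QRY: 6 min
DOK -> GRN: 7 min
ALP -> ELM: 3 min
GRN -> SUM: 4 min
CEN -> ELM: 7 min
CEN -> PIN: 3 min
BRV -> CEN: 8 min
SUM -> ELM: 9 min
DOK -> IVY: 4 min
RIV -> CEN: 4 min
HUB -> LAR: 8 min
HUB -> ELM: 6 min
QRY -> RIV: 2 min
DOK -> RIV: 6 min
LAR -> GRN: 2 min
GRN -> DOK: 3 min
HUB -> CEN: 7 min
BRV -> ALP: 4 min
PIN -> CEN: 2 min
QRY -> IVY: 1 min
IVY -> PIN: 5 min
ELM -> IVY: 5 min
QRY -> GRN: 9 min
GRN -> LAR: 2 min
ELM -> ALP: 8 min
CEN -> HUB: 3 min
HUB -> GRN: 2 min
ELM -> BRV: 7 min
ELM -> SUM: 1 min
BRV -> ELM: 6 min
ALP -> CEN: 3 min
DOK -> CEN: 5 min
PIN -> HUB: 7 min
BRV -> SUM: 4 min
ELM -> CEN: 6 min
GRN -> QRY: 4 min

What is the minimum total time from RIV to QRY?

Compare a few routes:
RIV → CEN → HUB → GRN → QRY: 4+3+2+4 = 13
RIV → CEN → ELM → QRY: 4+7+6 = 17
RIV → CEN → HUB → ELM → QRY: 4+3+6+6 = 19
Cheapest is RIV → CEN → HUB → GRN → QRY at 13 min.

13 min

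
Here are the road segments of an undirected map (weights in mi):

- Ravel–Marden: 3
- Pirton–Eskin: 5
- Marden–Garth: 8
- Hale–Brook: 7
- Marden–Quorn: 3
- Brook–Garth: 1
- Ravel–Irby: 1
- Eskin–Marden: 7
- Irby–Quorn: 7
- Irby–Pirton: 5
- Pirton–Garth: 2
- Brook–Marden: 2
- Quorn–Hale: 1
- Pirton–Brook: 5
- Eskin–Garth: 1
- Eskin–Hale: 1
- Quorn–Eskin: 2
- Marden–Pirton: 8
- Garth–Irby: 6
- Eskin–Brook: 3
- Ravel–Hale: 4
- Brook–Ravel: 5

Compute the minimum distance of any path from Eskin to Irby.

6 mi

Candidate routes:
Eskin - Hale - Ravel - Irby: 1+4+1 = 6
Eskin - Garth - Irby: 1+6 = 7
Eskin - Garth - Brook - Ravel - Irby: 1+1+5+1 = 8
Eskin - Garth - Brook - Marden - Ravel - Irby: 1+1+2+3+1 = 8
The minimum is 6 mi via Eskin - Hale - Ravel - Irby.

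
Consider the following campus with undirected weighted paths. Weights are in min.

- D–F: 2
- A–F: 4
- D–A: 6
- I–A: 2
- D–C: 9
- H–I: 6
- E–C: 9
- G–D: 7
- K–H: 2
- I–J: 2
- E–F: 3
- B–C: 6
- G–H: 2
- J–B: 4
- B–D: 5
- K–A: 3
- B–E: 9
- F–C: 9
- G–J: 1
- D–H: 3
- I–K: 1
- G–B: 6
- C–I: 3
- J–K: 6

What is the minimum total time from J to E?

11 min

Shortest distances from J:
J: 0
G: 1  (via J)
I: 2  (via J)
H: 3  (via G)
K: 3  (via I)
A: 4  (via I)
B: 4  (via J)
C: 5  (via I)
D: 6  (via H)
F: 8  (via A)
E: 11  (via F)
Shortest route: J → I → A → F → E = 11 min.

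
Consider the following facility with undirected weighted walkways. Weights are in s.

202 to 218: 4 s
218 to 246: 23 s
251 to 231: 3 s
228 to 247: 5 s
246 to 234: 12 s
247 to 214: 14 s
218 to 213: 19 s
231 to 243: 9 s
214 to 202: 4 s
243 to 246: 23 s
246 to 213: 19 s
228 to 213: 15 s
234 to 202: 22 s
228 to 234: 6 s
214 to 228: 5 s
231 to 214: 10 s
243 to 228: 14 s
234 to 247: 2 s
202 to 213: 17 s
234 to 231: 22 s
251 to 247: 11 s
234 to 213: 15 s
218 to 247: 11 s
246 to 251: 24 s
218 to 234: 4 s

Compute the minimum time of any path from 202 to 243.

23 s

Candidate routes:
202 → 218 → 234 → 247 → 228 → 243: 4+4+2+5+14 = 29
202 → 218 → 234 → 228 → 243: 4+4+6+14 = 28
202 → 214 → 228 → 243: 4+5+14 = 23
The minimum is 23 s via 202 → 214 → 228 → 243.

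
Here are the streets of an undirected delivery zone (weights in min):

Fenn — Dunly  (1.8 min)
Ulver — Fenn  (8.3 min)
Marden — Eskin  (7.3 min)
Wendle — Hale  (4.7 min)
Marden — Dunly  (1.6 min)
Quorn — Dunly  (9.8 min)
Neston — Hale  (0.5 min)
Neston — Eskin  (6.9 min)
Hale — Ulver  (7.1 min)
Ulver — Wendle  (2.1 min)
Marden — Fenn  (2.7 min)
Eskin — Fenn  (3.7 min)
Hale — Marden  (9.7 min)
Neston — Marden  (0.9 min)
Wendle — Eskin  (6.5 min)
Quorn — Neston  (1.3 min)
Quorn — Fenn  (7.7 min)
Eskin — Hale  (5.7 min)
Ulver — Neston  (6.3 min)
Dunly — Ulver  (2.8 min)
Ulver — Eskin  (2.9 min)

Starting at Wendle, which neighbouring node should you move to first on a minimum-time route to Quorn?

Hale

Compare a few routes:
Wendle - Ulver - Hale - Neston - Quorn: 2.1+7.1+0.5+1.3 = 11
Wendle - Ulver - Dunly - Marden - Neston - Quorn: 2.1+2.8+1.6+0.9+1.3 = 8.7
Wendle - Hale - Neston - Quorn: 4.7+0.5+1.3 = 6.5
Wendle - Ulver - Neston - Quorn: 2.1+6.3+1.3 = 9.7
Cheapest is Wendle - Hale - Neston - Quorn at 6.5 min.
So from Wendle the first move is to Hale.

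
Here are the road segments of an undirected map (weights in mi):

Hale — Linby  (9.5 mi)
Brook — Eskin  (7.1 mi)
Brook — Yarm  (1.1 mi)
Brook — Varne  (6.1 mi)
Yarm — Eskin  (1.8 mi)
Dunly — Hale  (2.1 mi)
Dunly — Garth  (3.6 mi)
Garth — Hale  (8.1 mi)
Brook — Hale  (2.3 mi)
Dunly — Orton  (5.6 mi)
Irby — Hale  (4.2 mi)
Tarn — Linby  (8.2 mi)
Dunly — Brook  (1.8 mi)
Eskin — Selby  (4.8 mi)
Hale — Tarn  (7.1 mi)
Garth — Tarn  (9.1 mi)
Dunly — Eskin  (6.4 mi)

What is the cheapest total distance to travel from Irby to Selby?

Shortest distances from Irby:
Irby: 0
Hale: 4.2  (via Irby)
Dunly: 6.3  (via Hale)
Brook: 6.5  (via Hale)
Yarm: 7.6  (via Brook)
Eskin: 9.4  (via Yarm)
Garth: 9.9  (via Dunly)
Tarn: 11.3  (via Hale)
Orton: 11.9  (via Dunly)
Varne: 12.6  (via Brook)
Linby: 13.7  (via Hale)
Selby: 14.2  (via Eskin)
Shortest route: Irby → Hale → Brook → Yarm → Eskin → Selby = 14.2 mi.

14.2 mi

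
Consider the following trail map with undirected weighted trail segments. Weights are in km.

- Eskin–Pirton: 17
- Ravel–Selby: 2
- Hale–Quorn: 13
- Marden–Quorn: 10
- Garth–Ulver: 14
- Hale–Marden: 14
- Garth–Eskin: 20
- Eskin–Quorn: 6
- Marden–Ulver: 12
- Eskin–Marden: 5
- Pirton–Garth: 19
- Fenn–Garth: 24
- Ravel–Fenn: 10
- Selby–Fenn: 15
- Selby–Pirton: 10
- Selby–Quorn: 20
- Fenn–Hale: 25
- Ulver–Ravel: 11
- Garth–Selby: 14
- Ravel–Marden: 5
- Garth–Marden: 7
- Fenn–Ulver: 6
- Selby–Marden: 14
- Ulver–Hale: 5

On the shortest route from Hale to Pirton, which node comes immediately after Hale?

Candidate routes:
Hale - Marden - Ravel - Selby - Pirton: 14+5+2+10 = 31
Hale - Ulver - Ravel - Selby - Pirton: 5+11+2+10 = 28
Hale - Ulver - Fenn - Ravel - Selby - Pirton: 5+6+10+2+10 = 33
Hale - Ulver - Marden - Ravel - Selby - Pirton: 5+12+5+2+10 = 34
The minimum is 28 km via Hale - Ulver - Ravel - Selby - Pirton.
So from Hale the first move is to Ulver.

Ulver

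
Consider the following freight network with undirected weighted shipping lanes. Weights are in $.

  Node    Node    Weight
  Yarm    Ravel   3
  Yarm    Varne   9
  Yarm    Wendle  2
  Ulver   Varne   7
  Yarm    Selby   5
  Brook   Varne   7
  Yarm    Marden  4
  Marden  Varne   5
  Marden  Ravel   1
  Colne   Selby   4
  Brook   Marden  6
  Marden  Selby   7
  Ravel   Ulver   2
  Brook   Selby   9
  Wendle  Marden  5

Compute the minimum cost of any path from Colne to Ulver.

Enumerating some paths:
Colne → Selby → Yarm → Wendle → Marden → Ravel → Ulver: 4+5+2+5+1+2 = 19
Colne → Selby → Marden → Yarm → Ravel → Ulver: 4+7+4+3+2 = 20
Colne → Selby → Yarm → Ravel → Ulver: 4+5+3+2 = 14
Colne → Selby → Yarm → Marden → Ravel → Ulver: 4+5+4+1+2 = 16
The minimum is $14 via Colne → Selby → Yarm → Ravel → Ulver.

$14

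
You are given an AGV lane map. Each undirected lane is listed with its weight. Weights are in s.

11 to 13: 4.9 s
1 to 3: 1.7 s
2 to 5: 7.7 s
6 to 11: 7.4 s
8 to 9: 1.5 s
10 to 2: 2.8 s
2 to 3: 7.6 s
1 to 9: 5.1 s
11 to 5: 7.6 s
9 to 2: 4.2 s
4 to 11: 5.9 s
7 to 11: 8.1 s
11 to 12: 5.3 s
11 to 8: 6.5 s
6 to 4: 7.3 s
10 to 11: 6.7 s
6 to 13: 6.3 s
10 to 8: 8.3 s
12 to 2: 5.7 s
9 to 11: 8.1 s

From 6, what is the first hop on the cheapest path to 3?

11

Compare a few routes:
6–11–9–1–3: 7.4+8.1+5.1+1.7 = 22.3
6–11–8–9–1–3: 7.4+6.5+1.5+5.1+1.7 = 22.2
Cheapest is 6–11–8–9–1–3 at 22.2 s.
So from 6 the first move is to 11.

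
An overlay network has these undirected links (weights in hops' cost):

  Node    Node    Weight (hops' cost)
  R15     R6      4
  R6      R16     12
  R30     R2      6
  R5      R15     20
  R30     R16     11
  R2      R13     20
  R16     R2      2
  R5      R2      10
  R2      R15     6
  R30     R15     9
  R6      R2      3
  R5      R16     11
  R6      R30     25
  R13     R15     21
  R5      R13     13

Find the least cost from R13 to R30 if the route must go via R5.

Best R13 to R5: R13 → R5 costing 13
Shortest R5→R30: R5 → R2 → R30 = 16
Total via R5: 13 + 16 = 29 hops' cost.

29 hops' cost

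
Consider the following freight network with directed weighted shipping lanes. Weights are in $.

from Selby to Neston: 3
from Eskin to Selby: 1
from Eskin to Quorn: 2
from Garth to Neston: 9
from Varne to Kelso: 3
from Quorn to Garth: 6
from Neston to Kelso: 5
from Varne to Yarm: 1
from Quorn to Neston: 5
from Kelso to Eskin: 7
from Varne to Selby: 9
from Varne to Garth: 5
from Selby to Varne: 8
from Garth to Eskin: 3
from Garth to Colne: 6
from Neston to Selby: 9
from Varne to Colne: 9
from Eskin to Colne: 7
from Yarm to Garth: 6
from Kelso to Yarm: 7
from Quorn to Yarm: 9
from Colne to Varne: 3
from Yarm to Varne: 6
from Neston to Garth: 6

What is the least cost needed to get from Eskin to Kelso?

Compare a few routes:
Eskin → Selby → Neston → Kelso: 1+3+5 = 9
Eskin → Quorn → Neston → Kelso: 2+5+5 = 12
The minimum is $9 via Eskin → Selby → Neston → Kelso.

$9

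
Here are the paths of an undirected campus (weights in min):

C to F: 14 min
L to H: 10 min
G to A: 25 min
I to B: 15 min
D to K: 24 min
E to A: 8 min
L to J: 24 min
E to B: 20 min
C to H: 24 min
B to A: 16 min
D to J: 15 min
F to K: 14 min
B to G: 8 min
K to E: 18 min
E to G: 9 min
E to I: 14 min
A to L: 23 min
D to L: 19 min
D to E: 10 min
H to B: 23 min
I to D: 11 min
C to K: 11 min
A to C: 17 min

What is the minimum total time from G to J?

34 min

Shortest distances from G:
G: 0
B: 8  (via G)
E: 9  (via G)
A: 17  (via E)
D: 19  (via E)
I: 23  (via B)
K: 27  (via E)
H: 31  (via B)
C: 34  (via A)
J: 34  (via D)
Shortest route: G → E → D → J = 34 min.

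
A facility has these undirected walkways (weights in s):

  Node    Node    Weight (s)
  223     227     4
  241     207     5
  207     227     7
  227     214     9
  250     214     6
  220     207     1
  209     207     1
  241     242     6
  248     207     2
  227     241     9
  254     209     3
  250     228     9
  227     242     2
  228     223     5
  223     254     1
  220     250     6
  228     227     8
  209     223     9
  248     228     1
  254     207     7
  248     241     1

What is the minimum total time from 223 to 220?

6 s

Settle nodes by increasing distance from 223:
223: 0
254: 1  (via 223)
209: 4  (via 254)
227: 4  (via 223)
207: 5  (via 209)
228: 5  (via 223)
248: 6  (via 228)
242: 6  (via 227)
220: 6  (via 207)
Shortest route: 223 → 254 → 209 → 207 → 220 = 6 s.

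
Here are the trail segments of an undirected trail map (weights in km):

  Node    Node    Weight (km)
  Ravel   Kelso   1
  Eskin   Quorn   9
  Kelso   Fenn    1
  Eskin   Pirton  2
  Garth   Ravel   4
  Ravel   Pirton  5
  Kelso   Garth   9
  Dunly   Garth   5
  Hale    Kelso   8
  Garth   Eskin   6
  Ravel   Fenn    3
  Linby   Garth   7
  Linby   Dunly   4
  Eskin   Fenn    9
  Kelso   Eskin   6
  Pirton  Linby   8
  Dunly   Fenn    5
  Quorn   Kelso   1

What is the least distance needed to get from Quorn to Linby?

Candidate routes:
Quorn → Kelso → Ravel → Garth → Linby: 1+1+4+7 = 13
Quorn → Kelso → Fenn → Dunly → Linby: 1+1+5+4 = 11
Quorn → Kelso → Ravel → Fenn → Dunly → Linby: 1+1+3+5+4 = 14
Cheapest is Quorn → Kelso → Fenn → Dunly → Linby at 11 km.

11 km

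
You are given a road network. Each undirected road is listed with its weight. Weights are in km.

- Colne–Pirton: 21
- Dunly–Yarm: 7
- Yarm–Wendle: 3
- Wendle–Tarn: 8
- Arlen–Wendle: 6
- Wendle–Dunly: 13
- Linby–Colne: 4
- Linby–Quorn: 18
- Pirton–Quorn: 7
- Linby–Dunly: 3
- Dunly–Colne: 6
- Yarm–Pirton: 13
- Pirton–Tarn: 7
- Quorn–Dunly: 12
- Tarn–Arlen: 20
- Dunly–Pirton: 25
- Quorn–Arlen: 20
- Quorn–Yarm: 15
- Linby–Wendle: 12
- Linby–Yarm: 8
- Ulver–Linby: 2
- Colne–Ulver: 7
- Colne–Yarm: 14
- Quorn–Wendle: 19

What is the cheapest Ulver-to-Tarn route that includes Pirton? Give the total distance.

30 km

Best Ulver to Pirton: Ulver → Linby → Yarm → Pirton costing 23
Best Pirton to Tarn: Pirton → Tarn costing 7
Total via Pirton: 23 + 7 = 30 km.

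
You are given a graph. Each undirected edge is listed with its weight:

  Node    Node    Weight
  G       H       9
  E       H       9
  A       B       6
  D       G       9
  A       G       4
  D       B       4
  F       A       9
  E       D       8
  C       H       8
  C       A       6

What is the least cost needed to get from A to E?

18

Candidate routes:
A → G → D → E: 4+9+8 = 21
A → B → D → E: 6+4+8 = 18
A → G → H → E: 4+9+9 = 22
Cheapest is A → B → D → E at 18.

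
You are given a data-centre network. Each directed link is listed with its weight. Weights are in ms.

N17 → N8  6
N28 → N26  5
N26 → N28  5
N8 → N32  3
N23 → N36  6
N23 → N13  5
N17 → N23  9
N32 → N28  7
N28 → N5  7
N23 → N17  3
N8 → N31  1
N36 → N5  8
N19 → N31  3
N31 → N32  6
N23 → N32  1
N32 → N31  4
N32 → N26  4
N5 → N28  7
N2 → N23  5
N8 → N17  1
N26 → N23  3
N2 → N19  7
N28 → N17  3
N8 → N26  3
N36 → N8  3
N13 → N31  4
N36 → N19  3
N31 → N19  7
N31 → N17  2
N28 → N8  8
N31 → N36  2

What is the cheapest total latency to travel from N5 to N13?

Shortest distances from N5:
N5: 0
N28: 7  (via N5)
N17: 10  (via N28)
N26: 12  (via N28)
N23: 15  (via N26)
N8: 15  (via N28)
N31: 16  (via N8)
N32: 16  (via N23)
N36: 18  (via N31)
N13: 20  (via N23)
Shortest route: N5–N28–N26–N23–N13 = 20 ms.

20 ms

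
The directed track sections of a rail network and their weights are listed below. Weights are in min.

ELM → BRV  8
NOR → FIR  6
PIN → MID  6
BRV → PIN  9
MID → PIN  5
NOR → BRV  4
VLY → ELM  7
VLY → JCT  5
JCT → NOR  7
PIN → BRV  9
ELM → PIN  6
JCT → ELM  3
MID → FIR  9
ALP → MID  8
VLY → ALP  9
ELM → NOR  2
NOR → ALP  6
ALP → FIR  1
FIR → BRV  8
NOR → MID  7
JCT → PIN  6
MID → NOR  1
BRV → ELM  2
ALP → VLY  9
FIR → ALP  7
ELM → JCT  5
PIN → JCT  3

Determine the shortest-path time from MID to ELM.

7 min

Shortest distances from MID:
MID: 0
NOR: 1  (via MID)
BRV: 5  (via NOR)
PIN: 5  (via MID)
FIR: 7  (via NOR)
ELM: 7  (via BRV)
Shortest route: MID–NOR–BRV–ELM = 7 min.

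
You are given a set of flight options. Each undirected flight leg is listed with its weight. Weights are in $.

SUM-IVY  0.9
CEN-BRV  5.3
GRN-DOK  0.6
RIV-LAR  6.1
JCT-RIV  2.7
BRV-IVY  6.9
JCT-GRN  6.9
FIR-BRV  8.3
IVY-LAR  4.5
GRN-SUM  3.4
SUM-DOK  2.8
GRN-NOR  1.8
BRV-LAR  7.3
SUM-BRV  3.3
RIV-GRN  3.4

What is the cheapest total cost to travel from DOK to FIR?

Shortest distances from DOK:
DOK: 0
GRN: 0.6  (via DOK)
NOR: 2.4  (via GRN)
SUM: 2.8  (via DOK)
IVY: 3.7  (via SUM)
RIV: 4  (via GRN)
BRV: 6.1  (via SUM)
JCT: 6.7  (via RIV)
LAR: 8.2  (via IVY)
CEN: 11.4  (via BRV)
FIR: 14.4  (via BRV)
Shortest route: DOK–SUM–BRV–FIR = $14.4.

$14.4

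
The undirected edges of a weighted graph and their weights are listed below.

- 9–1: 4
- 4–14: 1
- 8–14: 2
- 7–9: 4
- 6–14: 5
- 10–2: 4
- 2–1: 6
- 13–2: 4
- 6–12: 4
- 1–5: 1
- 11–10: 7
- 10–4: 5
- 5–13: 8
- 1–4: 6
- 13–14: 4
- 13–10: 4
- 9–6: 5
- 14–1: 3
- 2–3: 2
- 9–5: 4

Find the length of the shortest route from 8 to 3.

Settle nodes by increasing distance from 8:
8: 0
14: 2  (via 8)
4: 3  (via 14)
1: 5  (via 14)
5: 6  (via 1)
13: 6  (via 14)
6: 7  (via 14)
10: 8  (via 4)
9: 9  (via 1)
2: 10  (via 13)
12: 11  (via 6)
3: 12  (via 2)
Shortest route: 8 → 14 → 13 → 2 → 3 = 12.

12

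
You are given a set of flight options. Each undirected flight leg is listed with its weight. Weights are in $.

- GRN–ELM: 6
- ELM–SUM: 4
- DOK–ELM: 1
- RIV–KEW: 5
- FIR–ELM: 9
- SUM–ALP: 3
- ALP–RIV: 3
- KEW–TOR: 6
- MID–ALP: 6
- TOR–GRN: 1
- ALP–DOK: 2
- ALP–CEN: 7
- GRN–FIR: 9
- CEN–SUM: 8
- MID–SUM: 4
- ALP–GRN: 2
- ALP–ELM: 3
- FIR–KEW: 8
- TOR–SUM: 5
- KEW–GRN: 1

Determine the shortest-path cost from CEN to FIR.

Shortest distances from CEN:
CEN: 0
ALP: 7  (via CEN)
SUM: 8  (via CEN)
DOK: 9  (via ALP)
GRN: 9  (via ALP)
ELM: 10  (via ALP)
TOR: 10  (via GRN)
RIV: 10  (via ALP)
KEW: 10  (via GRN)
MID: 12  (via SUM)
FIR: 18  (via GRN)
Shortest route: CEN → ALP → GRN → FIR = $18.

$18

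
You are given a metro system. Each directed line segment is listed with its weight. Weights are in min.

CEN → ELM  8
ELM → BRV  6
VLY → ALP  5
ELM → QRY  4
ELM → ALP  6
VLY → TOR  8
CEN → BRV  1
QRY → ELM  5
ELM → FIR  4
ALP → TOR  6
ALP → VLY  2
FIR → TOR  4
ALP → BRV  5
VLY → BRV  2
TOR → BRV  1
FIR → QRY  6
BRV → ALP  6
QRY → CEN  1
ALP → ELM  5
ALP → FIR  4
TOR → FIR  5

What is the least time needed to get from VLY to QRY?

14 min

Running Dijkstra from VLY:
VLY: 0
BRV: 2  (via VLY)
ALP: 5  (via VLY)
TOR: 8  (via VLY)
FIR: 9  (via ALP)
ELM: 10  (via ALP)
QRY: 14  (via ELM)
Shortest route: VLY–ALP–ELM–QRY = 14 min.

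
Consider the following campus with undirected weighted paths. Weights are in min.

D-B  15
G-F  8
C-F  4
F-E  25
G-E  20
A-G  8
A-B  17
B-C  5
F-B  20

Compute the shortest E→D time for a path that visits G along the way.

Best E to G: E–G costing 20
Shortest G→D: G–F–C–B–D = 32
Total via G: 20 + 32 = 52 min.

52 min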